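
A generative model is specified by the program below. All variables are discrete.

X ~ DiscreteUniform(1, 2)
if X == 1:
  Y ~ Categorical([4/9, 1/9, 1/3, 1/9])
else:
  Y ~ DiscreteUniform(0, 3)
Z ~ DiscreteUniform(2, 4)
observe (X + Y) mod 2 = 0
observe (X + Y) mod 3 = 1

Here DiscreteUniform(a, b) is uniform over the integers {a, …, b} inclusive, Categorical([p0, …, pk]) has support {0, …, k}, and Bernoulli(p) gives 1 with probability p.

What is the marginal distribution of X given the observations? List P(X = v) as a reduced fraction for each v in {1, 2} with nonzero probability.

P(X=1) = 4/13, P(X=2) = 9/13

Enumerate traces; 6 have nonzero weight after conditioning:
  (X=1, Y=3, Z=2) weight 1/54
  (X=1, Y=3, Z=3) weight 1/54
  (X=1, Y=3, Z=4) weight 1/54
  (X=2, Y=2, Z=2) weight 1/24
  (X=2, Y=2, Z=3) weight 1/24
  (X=2, Y=2, Z=4) weight 1/24
Group by X:
  weight(X=1) = 1/18
  weight(X=2) = 1/8
Total weight = 1/18 + 1/8 = 13/72
P(X=1 | obs) = 1/18 / 13/72 = 4/13
P(X=2 | obs) = 1/8 / 13/72 = 9/13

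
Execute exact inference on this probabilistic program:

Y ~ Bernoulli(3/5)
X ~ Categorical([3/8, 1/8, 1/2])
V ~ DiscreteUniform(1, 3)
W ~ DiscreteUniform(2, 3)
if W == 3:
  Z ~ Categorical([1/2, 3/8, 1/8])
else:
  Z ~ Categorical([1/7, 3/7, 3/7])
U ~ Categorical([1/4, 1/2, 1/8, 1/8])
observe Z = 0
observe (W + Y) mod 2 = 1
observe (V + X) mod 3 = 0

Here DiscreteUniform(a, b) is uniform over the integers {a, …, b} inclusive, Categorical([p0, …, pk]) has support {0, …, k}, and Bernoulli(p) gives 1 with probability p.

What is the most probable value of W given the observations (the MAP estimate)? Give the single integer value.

Enumerate traces; 24 have nonzero weight after conditioning:
  (Y=0, X=0, V=3, W=3, Z=0, U=0) weight 1/320
  (Y=0, X=0, V=3, W=3, Z=0, U=1) weight 1/160
  (Y=0, X=0, V=3, W=3, Z=0, U=2) weight 1/640
  (Y=0, X=0, V=3, W=3, Z=0, U=3) weight 1/640
  (Y=0, X=1, V=2, W=3, Z=0, U=0) weight 1/960
  (Y=0, X=1, V=2, W=3, Z=0, U=1) weight 1/480
  (Y=0, X=1, V=2, W=3, Z=0, U=2) weight 1/1920
  (Y=0, X=1, V=2, W=3, Z=0, U=3) weight 1/1920
  (Y=1, X=0, V=3, W=2, Z=0, U=0) weight 3/2240
  … 15 more
Group by W:
  weight(W=2) = 1/70
  weight(W=3) = 1/30
Total weight = 1/70 + 1/30 = 1/21
P(W=2 | obs) = 1/70 / 1/21 = 3/10
P(W=3 | obs) = 1/30 / 1/21 = 7/10
argmax = 3

argmax_v P(W = v | obs) = 3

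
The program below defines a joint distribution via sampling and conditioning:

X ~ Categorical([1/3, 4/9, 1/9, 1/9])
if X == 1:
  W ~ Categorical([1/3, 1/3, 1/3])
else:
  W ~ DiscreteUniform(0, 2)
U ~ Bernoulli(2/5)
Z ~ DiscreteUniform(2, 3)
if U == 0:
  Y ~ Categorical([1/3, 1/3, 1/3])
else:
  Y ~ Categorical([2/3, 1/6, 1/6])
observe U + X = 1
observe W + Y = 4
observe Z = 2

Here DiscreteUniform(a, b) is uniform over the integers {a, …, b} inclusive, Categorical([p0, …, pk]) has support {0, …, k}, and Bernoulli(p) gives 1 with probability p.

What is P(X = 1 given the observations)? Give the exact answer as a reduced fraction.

Enumerate traces; 2 have nonzero weight after conditioning:
  (X=0, W=2, U=1, Z=2, Y=2) weight 1/270
  (X=1, W=2, U=0, Z=2, Y=2) weight 2/135
Group by X:
  weight(X=0) = 1/270
  weight(X=1) = 2/135
Total weight = 1/270 + 2/135 = 1/54
P(X=0 | obs) = 1/270 / 1/54 = 1/5
P(X=1 | obs) = 2/135 / 1/54 = 4/5

P(X = 1 | obs) = 4/5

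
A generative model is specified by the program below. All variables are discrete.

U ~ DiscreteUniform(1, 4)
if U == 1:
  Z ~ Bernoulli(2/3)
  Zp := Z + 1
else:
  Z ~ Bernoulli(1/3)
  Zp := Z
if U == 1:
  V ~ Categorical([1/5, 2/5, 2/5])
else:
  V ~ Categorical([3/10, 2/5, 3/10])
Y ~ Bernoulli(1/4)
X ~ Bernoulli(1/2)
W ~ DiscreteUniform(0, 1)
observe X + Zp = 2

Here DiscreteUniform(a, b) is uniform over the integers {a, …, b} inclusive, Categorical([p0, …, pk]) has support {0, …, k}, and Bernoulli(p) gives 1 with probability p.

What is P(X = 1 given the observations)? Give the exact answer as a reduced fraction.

P(X = 1 | obs) = 2/3

Enumerate traces; 60 have nonzero weight after conditioning:
  (U=1, Z=0, V=0, Y=0, X=1, W=0) weight 1/320
  (U=1, Z=0, V=0, Y=0, X=1, W=1) weight 1/320
  (U=1, Z=0, V=0, Y=1, X=1, W=0) weight 1/960
  (U=1, Z=0, V=0, Y=1, X=1, W=1) weight 1/960
  (U=1, Z=0, V=1, Y=0, X=1, W=0) weight 1/160
  (U=1, Z=0, V=1, Y=0, X=1, W=1) weight 1/160
  (U=1, Z=0, V=1, Y=1, X=1, W=0) weight 1/480
  (U=1, Z=0, V=1, Y=1, X=1, W=1) weight 1/480
  (U=1, Z=1, V=0, Y=0, X=0, W=0) weight 1/160
  … 51 more
Group by X:
  weight(X=0) = 1/12
  weight(X=1) = 1/6
Total weight = 1/12 + 1/6 = 1/4
P(X=0 | obs) = 1/12 / 1/4 = 1/3
P(X=1 | obs) = 1/6 / 1/4 = 2/3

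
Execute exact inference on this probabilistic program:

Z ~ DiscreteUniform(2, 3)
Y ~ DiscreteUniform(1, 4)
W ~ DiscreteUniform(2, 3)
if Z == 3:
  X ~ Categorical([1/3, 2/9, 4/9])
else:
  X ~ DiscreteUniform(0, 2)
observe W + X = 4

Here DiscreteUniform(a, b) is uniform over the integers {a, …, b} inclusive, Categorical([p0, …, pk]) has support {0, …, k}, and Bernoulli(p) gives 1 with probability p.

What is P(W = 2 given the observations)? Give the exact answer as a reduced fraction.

Enumerate traces; 16 have nonzero weight after conditioning:
  (Z=2, Y=1, W=2, X=2) weight 1/48
  (Z=2, Y=1, W=3, X=1) weight 1/48
  (Z=2, Y=2, W=2, X=2) weight 1/48
  (Z=2, Y=2, W=3, X=1) weight 1/48
  (Z=2, Y=3, W=2, X=2) weight 1/48
  (Z=2, Y=3, W=3, X=1) weight 1/48
  (Z=2, Y=4, W=2, X=2) weight 1/48
  (Z=2, Y=4, W=3, X=1) weight 1/48
  … 8 more
Group by W:
  weight(W=2) = 7/36
  weight(W=3) = 5/36
Total weight = 7/36 + 5/36 = 1/3
P(W=2 | obs) = 7/36 / 1/3 = 7/12
P(W=3 | obs) = 5/36 / 1/3 = 5/12

P(W = 2 | obs) = 7/12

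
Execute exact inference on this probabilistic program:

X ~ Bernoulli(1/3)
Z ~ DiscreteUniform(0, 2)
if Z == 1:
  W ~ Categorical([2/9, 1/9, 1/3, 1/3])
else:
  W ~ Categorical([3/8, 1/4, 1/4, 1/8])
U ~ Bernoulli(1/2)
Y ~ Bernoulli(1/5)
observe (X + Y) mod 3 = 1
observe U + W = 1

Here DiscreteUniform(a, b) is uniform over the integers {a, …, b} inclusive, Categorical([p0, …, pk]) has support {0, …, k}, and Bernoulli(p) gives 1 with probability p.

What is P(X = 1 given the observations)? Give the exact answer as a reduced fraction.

Enumerate traces; 12 have nonzero weight after conditioning:
  (X=0, Z=0, W=0, U=1, Y=1) weight 1/120
  (X=0, Z=0, W=1, U=0, Y=1) weight 1/180
  (X=0, Z=1, W=0, U=1, Y=1) weight 2/405
  (X=0, Z=1, W=1, U=0, Y=1) weight 1/405
  (X=0, Z=2, W=0, U=1, Y=1) weight 1/120
  (X=0, Z=2, W=1, U=0, Y=1) weight 1/180
  (X=1, Z=0, W=0, U=1, Y=0) weight 1/60
  (X=1, Z=0, W=1, U=0, Y=0) weight 1/90
  … 4 more
Group by X:
  weight(X=0) = 19/540
  weight(X=1) = 19/270
Total weight = 19/540 + 19/270 = 19/180
P(X=0 | obs) = 19/540 / 19/180 = 1/3
P(X=1 | obs) = 19/270 / 19/180 = 2/3

P(X = 1 | obs) = 2/3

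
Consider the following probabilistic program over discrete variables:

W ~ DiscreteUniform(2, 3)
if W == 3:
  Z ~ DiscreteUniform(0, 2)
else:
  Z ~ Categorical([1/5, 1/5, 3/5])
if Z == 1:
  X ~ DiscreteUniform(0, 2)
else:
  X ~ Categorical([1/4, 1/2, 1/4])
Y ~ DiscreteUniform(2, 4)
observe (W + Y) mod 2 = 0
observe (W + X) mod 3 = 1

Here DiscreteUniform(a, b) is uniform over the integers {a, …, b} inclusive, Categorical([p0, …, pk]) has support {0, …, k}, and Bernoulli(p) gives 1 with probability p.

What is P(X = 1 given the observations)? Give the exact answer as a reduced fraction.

Enumerate traces; 9 have nonzero weight after conditioning:
  (W=2, Z=0, X=2, Y=2) weight 1/120
  (W=2, Z=0, X=2, Y=4) weight 1/120
  (W=2, Z=1, X=2, Y=2) weight 1/90
  (W=2, Z=1, X=2, Y=4) weight 1/90
  (W=2, Z=2, X=2, Y=2) weight 1/40
  (W=2, Z=2, X=2, Y=4) weight 1/40
  (W=3, Z=0, X=1, Y=3) weight 1/36
  (W=3, Z=1, X=1, Y=3) weight 1/54
  … 1 more
Group by X:
  weight(X=1) = 2/27
  weight(X=2) = 4/45
Total weight = 2/27 + 4/45 = 22/135
P(X=1 | obs) = 2/27 / 22/135 = 5/11
P(X=2 | obs) = 4/45 / 22/135 = 6/11

P(X = 1 | obs) = 5/11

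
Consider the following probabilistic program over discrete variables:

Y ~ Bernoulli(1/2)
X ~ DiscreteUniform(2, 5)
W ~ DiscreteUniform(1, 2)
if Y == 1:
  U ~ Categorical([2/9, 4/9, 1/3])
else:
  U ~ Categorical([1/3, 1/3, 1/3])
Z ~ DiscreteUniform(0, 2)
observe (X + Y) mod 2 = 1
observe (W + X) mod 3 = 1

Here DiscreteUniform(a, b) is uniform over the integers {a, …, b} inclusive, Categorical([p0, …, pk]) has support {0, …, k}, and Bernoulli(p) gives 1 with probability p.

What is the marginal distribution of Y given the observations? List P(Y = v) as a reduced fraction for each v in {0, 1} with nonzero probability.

P(Y=0) = 2/3, P(Y=1) = 1/3

Enumerate traces; 27 have nonzero weight after conditioning:
  (Y=0, X=3, W=1, U=0, Z=0) weight 1/144
  (Y=0, X=3, W=1, U=0, Z=1) weight 1/144
  (Y=0, X=3, W=1, U=0, Z=2) weight 1/144
  (Y=0, X=3, W=1, U=1, Z=0) weight 1/144
  (Y=0, X=3, W=1, U=1, Z=1) weight 1/144
  (Y=0, X=3, W=1, U=1, Z=2) weight 1/144
  (Y=0, X=3, W=1, U=2, Z=0) weight 1/144
  (Y=0, X=3, W=1, U=2, Z=1) weight 1/144
  (Y=1, X=2, W=2, U=0, Z=0) weight 1/216
  … 18 more
Group by Y:
  weight(Y=0) = 1/8
  weight(Y=1) = 1/16
Total weight = 1/8 + 1/16 = 3/16
P(Y=0 | obs) = 1/8 / 3/16 = 2/3
P(Y=1 | obs) = 1/16 / 3/16 = 1/3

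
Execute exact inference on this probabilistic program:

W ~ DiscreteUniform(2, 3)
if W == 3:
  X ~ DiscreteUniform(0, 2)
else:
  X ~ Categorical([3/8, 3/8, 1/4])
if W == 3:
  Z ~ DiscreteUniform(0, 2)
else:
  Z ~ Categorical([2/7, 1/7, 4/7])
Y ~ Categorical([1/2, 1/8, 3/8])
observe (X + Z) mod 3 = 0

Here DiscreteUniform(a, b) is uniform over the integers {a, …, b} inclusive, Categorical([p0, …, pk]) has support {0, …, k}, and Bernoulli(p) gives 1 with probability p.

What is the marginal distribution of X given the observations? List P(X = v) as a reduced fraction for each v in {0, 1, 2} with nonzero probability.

P(X=0) = 55/174, P(X=1) = 41/87, P(X=2) = 37/174

Enumerate traces; 18 have nonzero weight after conditioning:
  (W=2, X=0, Z=0, Y=0) weight 3/112
  (W=2, X=0, Z=0, Y=1) weight 3/448
  (W=2, X=0, Z=0, Y=2) weight 9/448
  (W=2, X=1, Z=2, Y=0) weight 3/56
  (W=2, X=1, Z=2, Y=1) weight 3/224
  (W=2, X=1, Z=2, Y=2) weight 9/224
  (W=2, X=2, Z=1, Y=0) weight 1/112
  (W=2, X=2, Z=1, Y=1) weight 1/448
  … 10 more
Group by X:
  weight(X=0) = 55/504
  weight(X=1) = 41/252
  weight(X=2) = 37/504
Total weight = 55/504 + 41/252 + 37/504 = 29/84
P(X=0 | obs) = 55/504 / 29/84 = 55/174
P(X=1 | obs) = 41/252 / 29/84 = 41/87
P(X=2 | obs) = 37/504 / 29/84 = 37/174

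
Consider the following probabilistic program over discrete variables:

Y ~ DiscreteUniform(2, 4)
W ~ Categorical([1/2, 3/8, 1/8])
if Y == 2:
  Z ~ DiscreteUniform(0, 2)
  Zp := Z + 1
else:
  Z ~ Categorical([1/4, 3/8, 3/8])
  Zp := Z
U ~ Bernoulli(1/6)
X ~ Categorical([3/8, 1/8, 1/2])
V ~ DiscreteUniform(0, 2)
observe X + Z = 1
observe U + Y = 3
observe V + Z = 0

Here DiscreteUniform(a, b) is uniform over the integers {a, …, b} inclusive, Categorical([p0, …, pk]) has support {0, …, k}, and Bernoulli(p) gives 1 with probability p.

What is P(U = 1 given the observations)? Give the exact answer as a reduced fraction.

Enumerate traces; 6 have nonzero weight after conditioning:
  (Y=2, W=0, Z=0, U=1, X=1, V=0) weight 1/2592
  (Y=2, W=1, Z=0, U=1, X=1, V=0) weight 1/3456
  (Y=2, W=2, Z=0, U=1, X=1, V=0) weight 1/10368
  (Y=3, W=0, Z=0, U=0, X=1, V=0) weight 5/3456
  (Y=3, W=1, Z=0, U=0, X=1, V=0) weight 5/4608
  (Y=3, W=2, Z=0, U=0, X=1, V=0) weight 5/13824
Group by U:
  weight(U=0) = 5/1728
  weight(U=1) = 1/1296
Total weight = 5/1728 + 1/1296 = 19/5184
P(U=0 | obs) = 5/1728 / 19/5184 = 15/19
P(U=1 | obs) = 1/1296 / 19/5184 = 4/19

P(U = 1 | obs) = 4/19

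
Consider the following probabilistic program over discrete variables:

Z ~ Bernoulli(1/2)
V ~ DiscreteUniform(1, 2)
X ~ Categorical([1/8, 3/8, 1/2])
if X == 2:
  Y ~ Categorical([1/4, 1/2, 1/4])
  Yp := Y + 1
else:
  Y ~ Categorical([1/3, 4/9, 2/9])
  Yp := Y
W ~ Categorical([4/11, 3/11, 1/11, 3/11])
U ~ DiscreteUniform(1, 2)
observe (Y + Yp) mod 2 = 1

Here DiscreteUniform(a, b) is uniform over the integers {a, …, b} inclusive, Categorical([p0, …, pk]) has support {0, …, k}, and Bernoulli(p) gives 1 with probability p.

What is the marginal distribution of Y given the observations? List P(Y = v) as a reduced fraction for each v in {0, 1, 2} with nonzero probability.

Enumerate traces; 96 have nonzero weight after conditioning:
  (Z=0, V=1, X=2, Y=0, W=0, U=1) weight 1/176
  (Z=0, V=1, X=2, Y=0, W=0, U=2) weight 1/176
  (Z=0, V=1, X=2, Y=0, W=1, U=1) weight 3/704
  (Z=0, V=1, X=2, Y=0, W=1, U=2) weight 3/704
  (Z=0, V=1, X=2, Y=0, W=2, U=1) weight 1/704
  (Z=0, V=1, X=2, Y=0, W=2, U=2) weight 1/704
  (Z=0, V=1, X=2, Y=0, W=3, U=1) weight 3/704
  (Z=0, V=1, X=2, Y=0, W=3, U=2) weight 3/704
  (Z=0, V=1, X=2, Y=1, W=0, U=1) weight 1/88
  (Z=0, V=1, X=2, Y=2, W=0, U=1) weight 1/176
  … 86 more
Group by Y:
  weight(Y=0) = 1/8
  weight(Y=1) = 1/4
  weight(Y=2) = 1/8
Total weight = 1/8 + 1/4 + 1/8 = 1/2
P(Y=0 | obs) = 1/8 / 1/2 = 1/4
P(Y=1 | obs) = 1/4 / 1/2 = 1/2
P(Y=2 | obs) = 1/8 / 1/2 = 1/4

P(Y=0) = 1/4, P(Y=1) = 1/2, P(Y=2) = 1/4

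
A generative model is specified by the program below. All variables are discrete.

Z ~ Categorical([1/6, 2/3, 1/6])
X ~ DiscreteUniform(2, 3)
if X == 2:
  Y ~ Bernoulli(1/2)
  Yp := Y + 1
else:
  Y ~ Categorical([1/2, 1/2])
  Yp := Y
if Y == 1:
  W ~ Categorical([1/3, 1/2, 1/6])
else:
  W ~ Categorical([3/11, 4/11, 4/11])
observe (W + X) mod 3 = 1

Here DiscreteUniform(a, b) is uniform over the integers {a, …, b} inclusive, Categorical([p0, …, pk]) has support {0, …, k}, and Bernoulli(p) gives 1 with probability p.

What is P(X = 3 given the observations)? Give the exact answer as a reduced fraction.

P(X = 3 | obs) = 57/92

Enumerate traces; 12 have nonzero weight after conditioning:
  (Z=0, X=2, Y=0, W=2) weight 1/66
  (Z=0, X=2, Y=1, W=2) weight 1/144
  (Z=0, X=3, Y=0, W=1) weight 1/66
  (Z=0, X=3, Y=1, W=1) weight 1/48
  (Z=1, X=2, Y=0, W=2) weight 2/33
  (Z=1, X=2, Y=1, W=2) weight 1/36
  (Z=1, X=3, Y=0, W=1) weight 2/33
  (Z=1, X=3, Y=1, W=1) weight 1/12
  … 4 more
Group by X:
  weight(X=2) = 35/264
  weight(X=3) = 19/88
Total weight = 35/264 + 19/88 = 23/66
P(X=2 | obs) = 35/264 / 23/66 = 35/92
P(X=3 | obs) = 19/88 / 23/66 = 57/92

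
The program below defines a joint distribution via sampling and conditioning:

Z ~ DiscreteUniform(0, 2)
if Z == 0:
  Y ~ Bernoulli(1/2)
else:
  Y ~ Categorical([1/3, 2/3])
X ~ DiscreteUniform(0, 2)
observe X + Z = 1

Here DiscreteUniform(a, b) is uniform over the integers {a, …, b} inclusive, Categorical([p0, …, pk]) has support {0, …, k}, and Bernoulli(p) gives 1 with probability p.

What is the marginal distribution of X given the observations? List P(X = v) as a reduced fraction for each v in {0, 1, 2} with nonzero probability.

Enumerate traces; 4 have nonzero weight after conditioning:
  (Z=0, Y=0, X=1) weight 1/18
  (Z=0, Y=1, X=1) weight 1/18
  (Z=1, Y=0, X=0) weight 1/27
  (Z=1, Y=1, X=0) weight 2/27
Group by X:
  weight(X=0) = 1/9
  weight(X=1) = 1/9
Total weight = 1/9 + 1/9 = 2/9
P(X=0 | obs) = 1/9 / 2/9 = 1/2
P(X=1 | obs) = 1/9 / 2/9 = 1/2

P(X=0) = 1/2, P(X=1) = 1/2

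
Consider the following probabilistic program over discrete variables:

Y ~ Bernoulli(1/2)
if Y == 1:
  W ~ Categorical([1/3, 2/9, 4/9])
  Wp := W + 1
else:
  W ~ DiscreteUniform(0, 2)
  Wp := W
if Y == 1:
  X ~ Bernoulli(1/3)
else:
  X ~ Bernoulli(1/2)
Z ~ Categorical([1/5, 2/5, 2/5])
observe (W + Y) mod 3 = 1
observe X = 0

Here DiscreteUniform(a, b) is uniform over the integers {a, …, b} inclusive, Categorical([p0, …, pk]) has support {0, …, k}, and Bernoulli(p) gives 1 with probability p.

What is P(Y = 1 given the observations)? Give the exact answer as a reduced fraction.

Enumerate traces; 6 have nonzero weight after conditioning:
  (Y=0, W=1, X=0, Z=0) weight 1/60
  (Y=0, W=1, X=0, Z=1) weight 1/30
  (Y=0, W=1, X=0, Z=2) weight 1/30
  (Y=1, W=0, X=0, Z=0) weight 1/45
  (Y=1, W=0, X=0, Z=1) weight 2/45
  (Y=1, W=0, X=0, Z=2) weight 2/45
Group by Y:
  weight(Y=0) = 1/12
  weight(Y=1) = 1/9
Total weight = 1/12 + 1/9 = 7/36
P(Y=0 | obs) = 1/12 / 7/36 = 3/7
P(Y=1 | obs) = 1/9 / 7/36 = 4/7

P(Y = 1 | obs) = 4/7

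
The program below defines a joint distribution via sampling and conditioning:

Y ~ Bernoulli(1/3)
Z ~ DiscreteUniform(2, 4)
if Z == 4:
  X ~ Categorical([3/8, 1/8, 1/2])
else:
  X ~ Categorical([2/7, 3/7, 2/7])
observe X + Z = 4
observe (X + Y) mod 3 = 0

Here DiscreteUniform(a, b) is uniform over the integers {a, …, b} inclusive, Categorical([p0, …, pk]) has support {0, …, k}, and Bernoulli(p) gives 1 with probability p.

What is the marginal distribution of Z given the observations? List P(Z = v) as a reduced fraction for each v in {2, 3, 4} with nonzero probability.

P(Z=2) = 8/29, P(Z=4) = 21/29

Enumerate traces; 2 have nonzero weight after conditioning:
  (Y=0, Z=4, X=0) weight 1/12
  (Y=1, Z=2, X=2) weight 2/63
Group by Z:
  weight(Z=2) = 2/63
  weight(Z=4) = 1/12
Total weight = 2/63 + 1/12 = 29/252
P(Z=2 | obs) = 2/63 / 29/252 = 8/29
P(Z=4 | obs) = 1/12 / 29/252 = 21/29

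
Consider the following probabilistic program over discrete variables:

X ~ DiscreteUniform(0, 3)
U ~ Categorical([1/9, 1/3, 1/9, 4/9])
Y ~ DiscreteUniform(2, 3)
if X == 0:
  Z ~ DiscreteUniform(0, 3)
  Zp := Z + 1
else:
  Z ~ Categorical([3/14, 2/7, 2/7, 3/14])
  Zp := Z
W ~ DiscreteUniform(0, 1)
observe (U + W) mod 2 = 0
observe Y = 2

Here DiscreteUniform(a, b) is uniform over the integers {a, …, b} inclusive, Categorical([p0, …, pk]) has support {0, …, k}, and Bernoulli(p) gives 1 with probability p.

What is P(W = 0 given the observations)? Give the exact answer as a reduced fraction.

Enumerate traces; 64 have nonzero weight after conditioning:
  (X=0, U=0, Y=2, Z=0, W=0) weight 1/576
  (X=0, U=0, Y=2, Z=1, W=0) weight 1/576
  (X=0, U=0, Y=2, Z=2, W=0) weight 1/576
  (X=0, U=0, Y=2, Z=3, W=0) weight 1/576
  (X=0, U=1, Y=2, Z=0, W=1) weight 1/192
  (X=0, U=1, Y=2, Z=1, W=1) weight 1/192
  (X=0, U=1, Y=2, Z=2, W=1) weight 1/192
  (X=0, U=1, Y=2, Z=3, W=1) weight 1/192
  … 56 more
Group by W:
  weight(W=0) = 1/18
  weight(W=1) = 7/36
Total weight = 1/18 + 7/36 = 1/4
P(W=0 | obs) = 1/18 / 1/4 = 2/9
P(W=1 | obs) = 7/36 / 1/4 = 7/9

P(W = 0 | obs) = 2/9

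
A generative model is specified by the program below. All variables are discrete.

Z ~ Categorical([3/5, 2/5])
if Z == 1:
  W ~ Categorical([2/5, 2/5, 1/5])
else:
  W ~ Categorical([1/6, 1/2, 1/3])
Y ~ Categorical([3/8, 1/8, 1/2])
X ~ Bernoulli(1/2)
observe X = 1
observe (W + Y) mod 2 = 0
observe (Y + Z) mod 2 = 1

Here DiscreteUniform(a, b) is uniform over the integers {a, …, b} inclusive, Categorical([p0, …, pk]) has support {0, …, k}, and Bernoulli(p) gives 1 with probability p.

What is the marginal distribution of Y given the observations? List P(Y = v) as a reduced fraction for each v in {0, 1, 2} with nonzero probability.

P(Y=0) = 4/11, P(Y=1) = 5/33, P(Y=2) = 16/33

Enumerate traces; 5 have nonzero weight after conditioning:
  (Z=0, W=1, Y=1, X=1) weight 3/160
  (Z=1, W=0, Y=0, X=1) weight 3/100
  (Z=1, W=0, Y=2, X=1) weight 1/25
  (Z=1, W=2, Y=0, X=1) weight 3/200
  (Z=1, W=2, Y=2, X=1) weight 1/50
Group by Y:
  weight(Y=0) = 9/200
  weight(Y=1) = 3/160
  weight(Y=2) = 3/50
Total weight = 9/200 + 3/160 + 3/50 = 99/800
P(Y=0 | obs) = 9/200 / 99/800 = 4/11
P(Y=1 | obs) = 3/160 / 99/800 = 5/33
P(Y=2 | obs) = 3/50 / 99/800 = 16/33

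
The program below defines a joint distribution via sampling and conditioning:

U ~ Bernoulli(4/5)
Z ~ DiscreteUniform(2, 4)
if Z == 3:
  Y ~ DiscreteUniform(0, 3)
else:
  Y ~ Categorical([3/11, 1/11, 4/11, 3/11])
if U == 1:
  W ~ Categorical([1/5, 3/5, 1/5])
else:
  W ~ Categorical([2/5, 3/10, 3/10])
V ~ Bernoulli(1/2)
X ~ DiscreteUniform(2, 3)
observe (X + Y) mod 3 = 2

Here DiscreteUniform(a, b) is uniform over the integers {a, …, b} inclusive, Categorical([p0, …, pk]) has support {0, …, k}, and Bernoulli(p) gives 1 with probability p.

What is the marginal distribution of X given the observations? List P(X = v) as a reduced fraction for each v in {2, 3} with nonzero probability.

Enumerate traces; 108 have nonzero weight after conditioning:
  (U=0, Z=2, Y=0, W=0, V=0, X=2) weight 1/550
  (U=0, Z=2, Y=0, W=0, V=1, X=2) weight 1/550
  (U=0, Z=2, Y=0, W=1, V=0, X=2) weight 3/2200
  (U=0, Z=2, Y=0, W=1, V=1, X=2) weight 3/2200
  (U=0, Z=2, Y=0, W=2, V=0, X=2) weight 3/2200
  (U=0, Z=2, Y=0, W=2, V=1, X=2) weight 3/2200
  (U=0, Z=2, Y=2, W=0, V=0, X=3) weight 2/825
  (U=0, Z=2, Y=2, W=0, V=1, X=3) weight 2/825
  … 100 more
Group by X:
  weight(X=2) = 35/132
  weight(X=3) = 43/264
Total weight = 35/132 + 43/264 = 113/264
P(X=2 | obs) = 35/132 / 113/264 = 70/113
P(X=3 | obs) = 43/264 / 113/264 = 43/113

P(X=2) = 70/113, P(X=3) = 43/113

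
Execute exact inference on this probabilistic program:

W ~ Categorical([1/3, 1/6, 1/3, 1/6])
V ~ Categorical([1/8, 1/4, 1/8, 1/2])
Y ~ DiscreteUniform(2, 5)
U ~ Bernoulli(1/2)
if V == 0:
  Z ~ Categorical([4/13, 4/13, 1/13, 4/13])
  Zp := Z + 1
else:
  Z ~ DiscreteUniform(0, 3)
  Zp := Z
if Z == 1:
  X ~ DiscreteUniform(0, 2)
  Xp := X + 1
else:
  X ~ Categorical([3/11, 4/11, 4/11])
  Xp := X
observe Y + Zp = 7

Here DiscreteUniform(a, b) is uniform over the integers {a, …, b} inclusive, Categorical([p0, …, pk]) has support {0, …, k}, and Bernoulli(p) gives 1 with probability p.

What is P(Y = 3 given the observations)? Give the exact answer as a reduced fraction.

Enumerate traces; 216 have nonzero weight after conditioning:
  (W=0, V=0, Y=3, U=0, Z=3, X=0) weight 1/2288
  (W=0, V=0, Y=3, U=0, Z=3, X=1) weight 1/1716
  (W=0, V=0, Y=3, U=0, Z=3, X=2) weight 1/1716
  (W=0, V=0, Y=3, U=1, Z=3, X=0) weight 1/2288
  (W=0, V=0, Y=3, U=1, Z=3, X=1) weight 1/1716
  (W=0, V=0, Y=3, U=1, Z=3, X=2) weight 1/1716
  (W=0, V=0, Y=4, U=0, Z=2, X=0) weight 1/9152
  (W=0, V=0, Y=4, U=0, Z=2, X=1) weight 1/6864
  (W=0, V=0, Y=5, U=0, Z=1, X=0) weight 1/1872
  … 207 more
Group by Y:
  weight(Y=3) = 1/104
  weight(Y=4) = 95/1664
  weight(Y=5) = 107/1664
Total weight = 1/104 + 95/1664 + 107/1664 = 109/832
P(Y=3 | obs) = 1/104 / 109/832 = 8/109
P(Y=4 | obs) = 95/1664 / 109/832 = 95/218
P(Y=5 | obs) = 107/1664 / 109/832 = 107/218

P(Y = 3 | obs) = 8/109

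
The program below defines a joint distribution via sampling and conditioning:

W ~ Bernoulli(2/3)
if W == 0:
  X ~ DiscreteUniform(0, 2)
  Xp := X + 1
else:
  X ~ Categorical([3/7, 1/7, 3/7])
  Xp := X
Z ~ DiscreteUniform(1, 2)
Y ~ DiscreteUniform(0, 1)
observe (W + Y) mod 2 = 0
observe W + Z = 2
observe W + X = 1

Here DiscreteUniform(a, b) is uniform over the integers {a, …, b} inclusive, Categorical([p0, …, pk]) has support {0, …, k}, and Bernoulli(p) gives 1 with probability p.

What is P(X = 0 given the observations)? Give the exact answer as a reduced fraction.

Enumerate traces; 2 have nonzero weight after conditioning:
  (W=0, X=1, Z=2, Y=0) weight 1/36
  (W=1, X=0, Z=1, Y=1) weight 1/14
Group by X:
  weight(X=0) = 1/14
  weight(X=1) = 1/36
Total weight = 1/14 + 1/36 = 25/252
P(X=0 | obs) = 1/14 / 25/252 = 18/25
P(X=1 | obs) = 1/36 / 25/252 = 7/25

P(X = 0 | obs) = 18/25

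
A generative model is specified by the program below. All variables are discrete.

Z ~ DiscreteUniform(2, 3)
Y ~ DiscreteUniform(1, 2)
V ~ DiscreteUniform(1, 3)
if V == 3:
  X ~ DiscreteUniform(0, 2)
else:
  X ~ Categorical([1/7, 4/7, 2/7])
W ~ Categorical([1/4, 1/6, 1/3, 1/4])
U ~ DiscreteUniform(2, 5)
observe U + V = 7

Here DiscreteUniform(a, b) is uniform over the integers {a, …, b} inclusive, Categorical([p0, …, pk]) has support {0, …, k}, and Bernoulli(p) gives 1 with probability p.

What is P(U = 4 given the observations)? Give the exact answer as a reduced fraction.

Enumerate traces; 96 have nonzero weight after conditioning:
  (Z=2, Y=1, V=2, X=0, W=0, U=5) weight 1/1344
  (Z=2, Y=1, V=2, X=0, W=1, U=5) weight 1/2016
  (Z=2, Y=1, V=2, X=0, W=2, U=5) weight 1/1008
  (Z=2, Y=1, V=2, X=0, W=3, U=5) weight 1/1344
  (Z=2, Y=1, V=2, X=1, W=0, U=5) weight 1/336
  (Z=2, Y=1, V=2, X=1, W=1, U=5) weight 1/504
  (Z=2, Y=1, V=2, X=1, W=2, U=5) weight 1/252
  (Z=2, Y=1, V=2, X=1, W=3, U=5) weight 1/336
  (Z=2, Y=1, V=3, X=0, W=0, U=4) weight 1/576
  … 87 more
Group by U:
  weight(U=4) = 1/12
  weight(U=5) = 1/12
Total weight = 1/12 + 1/12 = 1/6
P(U=4 | obs) = 1/12 / 1/6 = 1/2
P(U=5 | obs) = 1/12 / 1/6 = 1/2

P(U = 4 | obs) = 1/2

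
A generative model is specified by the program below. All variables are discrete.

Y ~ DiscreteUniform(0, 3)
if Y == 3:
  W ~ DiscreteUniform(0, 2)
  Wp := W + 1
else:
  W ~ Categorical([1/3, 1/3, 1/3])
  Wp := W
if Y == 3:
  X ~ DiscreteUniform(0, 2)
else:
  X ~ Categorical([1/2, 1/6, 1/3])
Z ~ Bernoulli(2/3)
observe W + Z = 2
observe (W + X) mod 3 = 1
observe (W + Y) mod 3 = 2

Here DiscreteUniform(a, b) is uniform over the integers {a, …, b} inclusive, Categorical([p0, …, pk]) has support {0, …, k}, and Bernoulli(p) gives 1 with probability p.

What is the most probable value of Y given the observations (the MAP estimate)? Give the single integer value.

argmax_v P(Y = v | obs) = 1

Enumerate traces; 3 have nonzero weight after conditioning:
  (Y=0, W=2, X=2, Z=0) weight 1/108
  (Y=1, W=1, X=0, Z=1) weight 1/36
  (Y=3, W=2, X=2, Z=0) weight 1/108
Group by Y:
  weight(Y=0) = 1/108
  weight(Y=1) = 1/36
  weight(Y=3) = 1/108
Total weight = 1/108 + 1/36 + 1/108 = 5/108
P(Y=0 | obs) = 1/108 / 5/108 = 1/5
P(Y=1 | obs) = 1/36 / 5/108 = 3/5
P(Y=3 | obs) = 1/108 / 5/108 = 1/5
argmax = 1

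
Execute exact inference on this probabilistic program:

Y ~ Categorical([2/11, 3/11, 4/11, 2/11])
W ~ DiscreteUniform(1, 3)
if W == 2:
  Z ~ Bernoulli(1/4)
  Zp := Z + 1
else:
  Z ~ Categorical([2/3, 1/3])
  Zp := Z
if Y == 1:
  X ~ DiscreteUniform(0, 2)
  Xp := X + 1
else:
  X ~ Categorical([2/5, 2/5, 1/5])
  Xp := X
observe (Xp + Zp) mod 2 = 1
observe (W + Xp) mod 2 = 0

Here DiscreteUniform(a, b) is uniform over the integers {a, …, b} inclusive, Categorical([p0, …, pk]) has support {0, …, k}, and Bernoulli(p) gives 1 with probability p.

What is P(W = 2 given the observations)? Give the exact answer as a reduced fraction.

P(W = 2 | obs) = 261/677

Enumerate traces; 17 have nonzero weight after conditioning:
  (Y=0, W=1, Z=0, X=1) weight 8/495
  (Y=0, W=2, Z=0, X=0) weight 1/55
  (Y=0, W=2, Z=0, X=2) weight 1/110
  (Y=0, W=3, Z=0, X=1) weight 8/495
  (Y=1, W=1, Z=0, X=0) weight 2/99
  (Y=1, W=1, Z=0, X=2) weight 2/99
  (Y=1, W=2, Z=0, X=1) weight 1/44
  (Y=1, W=3, Z=0, X=0) weight 2/99
  … 9 more
Group by W:
  weight(W=1) = 52/495
  weight(W=2) = 29/220
  weight(W=3) = 52/495
Total weight = 52/495 + 29/220 + 52/495 = 677/1980
P(W=1 | obs) = 52/495 / 677/1980 = 208/677
P(W=2 | obs) = 29/220 / 677/1980 = 261/677
P(W=3 | obs) = 52/495 / 677/1980 = 208/677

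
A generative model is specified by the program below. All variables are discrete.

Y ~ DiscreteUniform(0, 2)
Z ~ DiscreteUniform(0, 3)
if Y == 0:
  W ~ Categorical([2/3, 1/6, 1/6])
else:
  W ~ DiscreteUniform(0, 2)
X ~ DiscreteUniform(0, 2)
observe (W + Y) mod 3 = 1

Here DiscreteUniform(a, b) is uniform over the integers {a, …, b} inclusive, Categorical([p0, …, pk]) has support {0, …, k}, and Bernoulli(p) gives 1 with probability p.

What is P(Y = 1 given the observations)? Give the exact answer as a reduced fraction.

Enumerate traces; 36 have nonzero weight after conditioning:
  (Y=0, Z=0, W=1, X=0) weight 1/216
  (Y=0, Z=0, W=1, X=1) weight 1/216
  (Y=0, Z=0, W=1, X=2) weight 1/216
  (Y=0, Z=1, W=1, X=0) weight 1/216
  (Y=0, Z=1, W=1, X=1) weight 1/216
  (Y=0, Z=1, W=1, X=2) weight 1/216
  (Y=0, Z=2, W=1, X=0) weight 1/216
  (Y=0, Z=2, W=1, X=1) weight 1/216
  (Y=1, Z=0, W=0, X=0) weight 1/108
  (Y=2, Z=0, W=2, X=0) weight 1/108
  … 26 more
Group by Y:
  weight(Y=0) = 1/18
  weight(Y=1) = 1/9
  weight(Y=2) = 1/9
Total weight = 1/18 + 1/9 + 1/9 = 5/18
P(Y=0 | obs) = 1/18 / 5/18 = 1/5
P(Y=1 | obs) = 1/9 / 5/18 = 2/5
P(Y=2 | obs) = 1/9 / 5/18 = 2/5

P(Y = 1 | obs) = 2/5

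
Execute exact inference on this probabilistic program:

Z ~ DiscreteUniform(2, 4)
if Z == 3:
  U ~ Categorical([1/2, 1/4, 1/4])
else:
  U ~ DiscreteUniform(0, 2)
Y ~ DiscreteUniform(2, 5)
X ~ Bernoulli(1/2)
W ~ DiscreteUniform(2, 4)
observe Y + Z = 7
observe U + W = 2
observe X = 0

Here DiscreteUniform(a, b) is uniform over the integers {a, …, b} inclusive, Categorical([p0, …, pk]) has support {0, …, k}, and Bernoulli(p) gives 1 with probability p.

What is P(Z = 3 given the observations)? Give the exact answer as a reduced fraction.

Enumerate traces; 3 have nonzero weight after conditioning:
  (Z=2, U=0, Y=5, X=0, W=2) weight 1/216
  (Z=3, U=0, Y=4, X=0, W=2) weight 1/144
  (Z=4, U=0, Y=3, X=0, W=2) weight 1/216
Group by Z:
  weight(Z=2) = 1/216
  weight(Z=3) = 1/144
  weight(Z=4) = 1/216
Total weight = 1/216 + 1/144 + 1/216 = 7/432
P(Z=2 | obs) = 1/216 / 7/432 = 2/7
P(Z=3 | obs) = 1/144 / 7/432 = 3/7
P(Z=4 | obs) = 1/216 / 7/432 = 2/7

P(Z = 3 | obs) = 3/7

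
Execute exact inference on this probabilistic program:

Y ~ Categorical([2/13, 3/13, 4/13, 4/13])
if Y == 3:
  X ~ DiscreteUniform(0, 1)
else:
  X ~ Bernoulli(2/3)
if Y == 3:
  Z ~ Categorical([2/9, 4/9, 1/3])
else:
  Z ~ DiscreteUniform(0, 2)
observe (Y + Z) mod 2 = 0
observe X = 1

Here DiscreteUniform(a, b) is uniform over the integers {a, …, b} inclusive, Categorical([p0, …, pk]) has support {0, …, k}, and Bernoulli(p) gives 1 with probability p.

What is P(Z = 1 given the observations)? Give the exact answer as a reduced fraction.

P(Z = 1 | obs) = 7/19

Enumerate traces; 6 have nonzero weight after conditioning:
  (Y=0, X=1, Z=0) weight 4/117
  (Y=0, X=1, Z=2) weight 4/117
  (Y=1, X=1, Z=1) weight 2/39
  (Y=2, X=1, Z=0) weight 8/117
  (Y=2, X=1, Z=2) weight 8/117
  (Y=3, X=1, Z=1) weight 8/117
Group by Z:
  weight(Z=0) = 4/39
  weight(Z=1) = 14/117
  weight(Z=2) = 4/39
Total weight = 4/39 + 14/117 + 4/39 = 38/117
P(Z=0 | obs) = 4/39 / 38/117 = 6/19
P(Z=1 | obs) = 14/117 / 38/117 = 7/19
P(Z=2 | obs) = 4/39 / 38/117 = 6/19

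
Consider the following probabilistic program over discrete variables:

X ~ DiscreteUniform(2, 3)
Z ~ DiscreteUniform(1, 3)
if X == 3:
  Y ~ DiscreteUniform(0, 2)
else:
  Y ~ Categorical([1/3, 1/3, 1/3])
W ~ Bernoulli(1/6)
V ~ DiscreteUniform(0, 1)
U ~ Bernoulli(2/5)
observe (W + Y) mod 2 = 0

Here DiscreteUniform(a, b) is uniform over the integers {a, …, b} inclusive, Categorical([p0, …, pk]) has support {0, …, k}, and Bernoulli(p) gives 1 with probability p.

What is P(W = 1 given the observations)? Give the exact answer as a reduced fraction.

P(W = 1 | obs) = 1/11

Enumerate traces; 72 have nonzero weight after conditioning:
  (X=2, Z=1, Y=0, W=0, V=0, U=0) weight 1/72
  (X=2, Z=1, Y=0, W=0, V=0, U=1) weight 1/108
  (X=2, Z=1, Y=0, W=0, V=1, U=0) weight 1/72
  (X=2, Z=1, Y=0, W=0, V=1, U=1) weight 1/108
  (X=2, Z=1, Y=1, W=1, V=0, U=0) weight 1/360
  (X=2, Z=1, Y=1, W=1, V=0, U=1) weight 1/540
  (X=2, Z=1, Y=1, W=1, V=1, U=0) weight 1/360
  (X=2, Z=1, Y=1, W=1, V=1, U=1) weight 1/540
  … 64 more
Group by W:
  weight(W=0) = 5/9
  weight(W=1) = 1/18
Total weight = 5/9 + 1/18 = 11/18
P(W=0 | obs) = 5/9 / 11/18 = 10/11
P(W=1 | obs) = 1/18 / 11/18 = 1/11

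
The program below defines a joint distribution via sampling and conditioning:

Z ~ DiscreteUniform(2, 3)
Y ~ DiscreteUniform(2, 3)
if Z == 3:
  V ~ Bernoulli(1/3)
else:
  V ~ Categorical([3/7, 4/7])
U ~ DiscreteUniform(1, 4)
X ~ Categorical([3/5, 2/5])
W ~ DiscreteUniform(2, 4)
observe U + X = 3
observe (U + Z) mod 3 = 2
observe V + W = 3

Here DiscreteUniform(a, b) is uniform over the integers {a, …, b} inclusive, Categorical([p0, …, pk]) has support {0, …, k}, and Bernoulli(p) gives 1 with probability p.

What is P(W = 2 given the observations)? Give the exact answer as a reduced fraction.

P(W = 2 | obs) = 10/21

Enumerate traces; 8 have nonzero weight after conditioning:
  (Z=2, Y=2, V=0, U=3, X=0, W=3) weight 3/560
  (Z=2, Y=2, V=1, U=3, X=0, W=2) weight 1/140
  (Z=2, Y=3, V=0, U=3, X=0, W=3) weight 3/560
  (Z=2, Y=3, V=1, U=3, X=0, W=2) weight 1/140
  (Z=3, Y=2, V=0, U=2, X=1, W=3) weight 1/180
  (Z=3, Y=2, V=1, U=2, X=1, W=2) weight 1/360
  (Z=3, Y=3, V=0, U=2, X=1, W=3) weight 1/180
  (Z=3, Y=3, V=1, U=2, X=1, W=2) weight 1/360
Group by W:
  weight(W=2) = 5/252
  weight(W=3) = 11/504
Total weight = 5/252 + 11/504 = 1/24
P(W=2 | obs) = 5/252 / 1/24 = 10/21
P(W=3 | obs) = 11/504 / 1/24 = 11/21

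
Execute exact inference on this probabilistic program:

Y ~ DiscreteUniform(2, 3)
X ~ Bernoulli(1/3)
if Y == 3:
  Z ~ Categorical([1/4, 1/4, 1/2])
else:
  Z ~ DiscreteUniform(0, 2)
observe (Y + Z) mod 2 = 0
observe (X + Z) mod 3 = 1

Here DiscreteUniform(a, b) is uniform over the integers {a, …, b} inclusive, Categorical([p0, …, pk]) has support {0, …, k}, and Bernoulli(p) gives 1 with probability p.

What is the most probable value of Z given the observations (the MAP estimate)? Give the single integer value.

argmax_v P(Z = v | obs) = 1

Enumerate traces; 2 have nonzero weight after conditioning:
  (Y=2, X=1, Z=0) weight 1/18
  (Y=3, X=0, Z=1) weight 1/12
Group by Z:
  weight(Z=0) = 1/18
  weight(Z=1) = 1/12
Total weight = 1/18 + 1/12 = 5/36
P(Z=0 | obs) = 1/18 / 5/36 = 2/5
P(Z=1 | obs) = 1/12 / 5/36 = 3/5
argmax = 1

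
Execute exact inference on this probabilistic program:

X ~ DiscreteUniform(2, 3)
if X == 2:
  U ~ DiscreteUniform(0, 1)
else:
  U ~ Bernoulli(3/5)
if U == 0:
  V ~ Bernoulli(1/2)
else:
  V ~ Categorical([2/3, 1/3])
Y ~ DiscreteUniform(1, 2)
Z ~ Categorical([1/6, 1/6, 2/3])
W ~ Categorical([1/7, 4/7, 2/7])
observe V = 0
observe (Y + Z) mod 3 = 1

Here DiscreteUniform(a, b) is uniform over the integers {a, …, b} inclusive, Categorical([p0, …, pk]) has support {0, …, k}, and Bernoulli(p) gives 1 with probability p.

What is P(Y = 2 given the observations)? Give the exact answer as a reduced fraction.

Enumerate traces; 24 have nonzero weight after conditioning:
  (X=2, U=0, V=0, Y=1, Z=0, W=0) weight 1/672
  (X=2, U=0, V=0, Y=1, Z=0, W=1) weight 1/168
  (X=2, U=0, V=0, Y=1, Z=0, W=2) weight 1/336
  (X=2, U=0, V=0, Y=2, Z=2, W=0) weight 1/168
  (X=2, U=0, V=0, Y=2, Z=2, W=1) weight 1/42
  (X=2, U=0, V=0, Y=2, Z=2, W=2) weight 1/84
  (X=2, U=1, V=0, Y=1, Z=0, W=0) weight 1/504
  (X=2, U=1, V=0, Y=1, Z=0, W=1) weight 1/126
  … 16 more
Group by Y:
  weight(Y=1) = 71/1440
  weight(Y=2) = 71/360
Total weight = 71/1440 + 71/360 = 71/288
P(Y=1 | obs) = 71/1440 / 71/288 = 1/5
P(Y=2 | obs) = 71/360 / 71/288 = 4/5

P(Y = 2 | obs) = 4/5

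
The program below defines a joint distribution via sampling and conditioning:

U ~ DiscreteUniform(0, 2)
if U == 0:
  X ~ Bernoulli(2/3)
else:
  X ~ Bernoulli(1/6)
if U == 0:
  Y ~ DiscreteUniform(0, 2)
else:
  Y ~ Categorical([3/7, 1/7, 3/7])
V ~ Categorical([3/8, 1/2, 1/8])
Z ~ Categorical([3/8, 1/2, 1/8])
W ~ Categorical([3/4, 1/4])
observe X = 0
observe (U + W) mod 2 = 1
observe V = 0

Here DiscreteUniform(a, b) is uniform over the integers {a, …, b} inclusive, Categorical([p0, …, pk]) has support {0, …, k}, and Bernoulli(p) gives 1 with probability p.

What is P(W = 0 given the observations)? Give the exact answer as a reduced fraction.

P(W = 0 | obs) = 15/22

Enumerate traces; 27 have nonzero weight after conditioning:
  (U=0, X=0, Y=0, V=0, Z=0, W=1) weight 1/768
  (U=0, X=0, Y=0, V=0, Z=1, W=1) weight 1/576
  (U=0, X=0, Y=0, V=0, Z=2, W=1) weight 1/2304
  (U=0, X=0, Y=1, V=0, Z=0, W=1) weight 1/768
  (U=0, X=0, Y=1, V=0, Z=1, W=1) weight 1/576
  (U=0, X=0, Y=1, V=0, Z=2, W=1) weight 1/2304
  (U=0, X=0, Y=2, V=0, Z=0, W=1) weight 1/768
  (U=0, X=0, Y=2, V=0, Z=1, W=1) weight 1/576
  (U=1, X=0, Y=0, V=0, Z=0, W=0) weight 45/3584
  … 18 more
Group by W:
  weight(W=0) = 5/64
  weight(W=1) = 7/192
Total weight = 5/64 + 7/192 = 11/96
P(W=0 | obs) = 5/64 / 11/96 = 15/22
P(W=1 | obs) = 7/192 / 11/96 = 7/22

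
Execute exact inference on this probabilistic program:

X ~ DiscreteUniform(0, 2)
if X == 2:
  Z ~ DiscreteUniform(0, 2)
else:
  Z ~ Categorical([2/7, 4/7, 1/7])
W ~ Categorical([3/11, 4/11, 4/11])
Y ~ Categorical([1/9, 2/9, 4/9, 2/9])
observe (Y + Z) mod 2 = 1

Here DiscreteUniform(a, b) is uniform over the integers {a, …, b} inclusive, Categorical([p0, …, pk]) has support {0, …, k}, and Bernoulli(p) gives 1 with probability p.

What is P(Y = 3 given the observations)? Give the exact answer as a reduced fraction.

P(Y = 3 | obs) = 64/283

Enumerate traces; 54 have nonzero weight after conditioning:
  (X=0, Z=0, W=0, Y=1) weight 4/693
  (X=0, Z=0, W=0, Y=3) weight 4/693
  (X=0, Z=0, W=1, Y=1) weight 16/2079
  (X=0, Z=0, W=1, Y=3) weight 16/2079
  (X=0, Z=0, W=2, Y=1) weight 16/2079
  (X=0, Z=0, W=2, Y=3) weight 16/2079
  (X=0, Z=1, W=0, Y=0) weight 4/693
  (X=0, Z=1, W=0, Y=2) weight 16/693
  … 46 more
Group by Y:
  weight(Y=0) = 31/567
  weight(Y=1) = 64/567
  weight(Y=2) = 124/567
  weight(Y=3) = 64/567
Total weight = 31/567 + 64/567 + 124/567 + 64/567 = 283/567
P(Y=0 | obs) = 31/567 / 283/567 = 31/283
P(Y=1 | obs) = 64/567 / 283/567 = 64/283
P(Y=2 | obs) = 124/567 / 283/567 = 124/283
P(Y=3 | obs) = 64/567 / 283/567 = 64/283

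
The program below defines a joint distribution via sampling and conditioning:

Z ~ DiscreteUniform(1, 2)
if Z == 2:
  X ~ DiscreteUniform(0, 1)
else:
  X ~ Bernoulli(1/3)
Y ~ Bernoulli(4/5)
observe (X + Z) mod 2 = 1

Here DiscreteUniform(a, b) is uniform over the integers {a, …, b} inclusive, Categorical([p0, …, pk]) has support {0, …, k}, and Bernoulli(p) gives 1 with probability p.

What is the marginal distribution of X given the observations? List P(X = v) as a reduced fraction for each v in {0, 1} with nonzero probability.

P(X=0) = 4/7, P(X=1) = 3/7

Enumerate traces; 4 have nonzero weight after conditioning:
  (Z=1, X=0, Y=0) weight 1/15
  (Z=1, X=0, Y=1) weight 4/15
  (Z=2, X=1, Y=0) weight 1/20
  (Z=2, X=1, Y=1) weight 1/5
Group by X:
  weight(X=0) = 1/3
  weight(X=1) = 1/4
Total weight = 1/3 + 1/4 = 7/12
P(X=0 | obs) = 1/3 / 7/12 = 4/7
P(X=1 | obs) = 1/4 / 7/12 = 3/7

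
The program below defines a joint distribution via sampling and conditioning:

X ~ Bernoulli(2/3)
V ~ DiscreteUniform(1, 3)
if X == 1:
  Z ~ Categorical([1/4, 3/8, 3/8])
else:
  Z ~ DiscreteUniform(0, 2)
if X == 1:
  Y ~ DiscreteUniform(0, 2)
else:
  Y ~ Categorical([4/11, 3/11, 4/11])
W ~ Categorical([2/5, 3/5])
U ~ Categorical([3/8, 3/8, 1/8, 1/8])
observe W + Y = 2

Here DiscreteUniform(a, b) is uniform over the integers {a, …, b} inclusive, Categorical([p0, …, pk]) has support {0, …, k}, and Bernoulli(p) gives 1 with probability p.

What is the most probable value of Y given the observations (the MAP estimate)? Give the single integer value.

argmax_v P(Y = v | obs) = 1

Enumerate traces; 144 have nonzero weight after conditioning:
  (X=0, V=1, Z=0, Y=1, W=1, U=0) weight 1/440
  (X=0, V=1, Z=0, Y=1, W=1, U=1) weight 1/440
  (X=0, V=1, Z=0, Y=1, W=1, U=2) weight 1/1320
  (X=0, V=1, Z=0, Y=1, W=1, U=3) weight 1/1320
  (X=0, V=1, Z=0, Y=2, W=0, U=0) weight 1/495
  (X=0, V=1, Z=0, Y=2, W=0, U=1) weight 1/495
  (X=0, V=1, Z=0, Y=2, W=0, U=2) weight 1/1485
  (X=0, V=1, Z=0, Y=2, W=0, U=3) weight 1/1485
  … 136 more
Group by Y:
  weight(Y=1) = 31/165
  weight(Y=2) = 68/495
Total weight = 31/165 + 68/495 = 161/495
P(Y=1 | obs) = 31/165 / 161/495 = 93/161
P(Y=2 | obs) = 68/495 / 161/495 = 68/161
argmax = 1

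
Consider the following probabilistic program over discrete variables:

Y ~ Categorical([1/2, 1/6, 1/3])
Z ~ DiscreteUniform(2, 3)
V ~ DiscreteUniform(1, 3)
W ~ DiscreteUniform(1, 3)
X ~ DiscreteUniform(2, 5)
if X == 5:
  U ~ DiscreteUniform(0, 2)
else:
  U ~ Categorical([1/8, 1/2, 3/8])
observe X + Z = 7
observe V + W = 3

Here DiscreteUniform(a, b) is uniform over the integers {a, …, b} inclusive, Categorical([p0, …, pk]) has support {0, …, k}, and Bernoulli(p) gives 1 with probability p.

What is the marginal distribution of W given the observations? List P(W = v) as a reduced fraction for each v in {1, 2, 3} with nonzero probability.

P(W=1) = 1/2, P(W=2) = 1/2

Enumerate traces; 36 have nonzero weight after conditioning:
  (Y=0, Z=2, V=1, W=2, X=5, U=0) weight 1/432
  (Y=0, Z=2, V=1, W=2, X=5, U=1) weight 1/432
  (Y=0, Z=2, V=1, W=2, X=5, U=2) weight 1/432
  (Y=0, Z=2, V=2, W=1, X=5, U=0) weight 1/432
  (Y=0, Z=2, V=2, W=1, X=5, U=1) weight 1/432
  (Y=0, Z=2, V=2, W=1, X=5, U=2) weight 1/432
  (Y=0, Z=3, V=1, W=2, X=4, U=0) weight 1/1152
  (Y=0, Z=3, V=1, W=2, X=4, U=1) weight 1/288
  … 28 more
Group by W:
  weight(W=1) = 1/36
  weight(W=2) = 1/36
Total weight = 1/36 + 1/36 = 1/18
P(W=1 | obs) = 1/36 / 1/18 = 1/2
P(W=2 | obs) = 1/36 / 1/18 = 1/2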